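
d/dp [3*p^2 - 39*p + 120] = 6*p - 39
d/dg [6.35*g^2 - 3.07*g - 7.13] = 12.7*g - 3.07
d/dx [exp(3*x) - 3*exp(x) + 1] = 3*(exp(2*x) - 1)*exp(x)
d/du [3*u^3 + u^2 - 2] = u*(9*u + 2)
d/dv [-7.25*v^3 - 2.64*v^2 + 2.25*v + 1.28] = -21.75*v^2 - 5.28*v + 2.25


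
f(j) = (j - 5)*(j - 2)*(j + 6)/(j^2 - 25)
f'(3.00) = 1.11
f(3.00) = 1.12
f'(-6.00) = 8.00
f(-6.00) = 0.00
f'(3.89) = 1.09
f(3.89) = 2.10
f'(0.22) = 1.26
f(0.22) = -2.12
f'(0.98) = 1.20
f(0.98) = -1.19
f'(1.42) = 1.17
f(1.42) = -0.67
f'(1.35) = 1.17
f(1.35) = -0.75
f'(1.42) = 1.17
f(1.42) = -0.67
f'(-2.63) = 2.25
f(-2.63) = -6.58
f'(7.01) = 1.05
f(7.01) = 5.43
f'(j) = -2*j*(j - 5)*(j - 2)*(j + 6)/(j^2 - 25)^2 + (j - 5)*(j - 2)/(j^2 - 25) + (j - 5)*(j + 6)/(j^2 - 25) + (j - 2)*(j + 6)/(j^2 - 25) = (j^2 + 10*j + 32)/(j^2 + 10*j + 25)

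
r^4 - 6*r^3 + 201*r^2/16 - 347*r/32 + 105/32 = (r - 5/2)*(r - 7/4)*(r - 1)*(r - 3/4)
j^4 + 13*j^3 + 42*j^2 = j^2*(j + 6)*(j + 7)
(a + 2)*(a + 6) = a^2 + 8*a + 12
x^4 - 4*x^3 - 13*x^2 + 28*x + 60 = (x - 5)*(x - 3)*(x + 2)^2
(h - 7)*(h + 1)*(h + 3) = h^3 - 3*h^2 - 25*h - 21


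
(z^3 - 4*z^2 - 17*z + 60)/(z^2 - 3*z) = z - 1 - 20/z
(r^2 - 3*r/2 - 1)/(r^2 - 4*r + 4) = (r + 1/2)/(r - 2)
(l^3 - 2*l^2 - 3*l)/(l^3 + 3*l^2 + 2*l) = (l - 3)/(l + 2)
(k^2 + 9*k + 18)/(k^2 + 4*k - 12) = (k + 3)/(k - 2)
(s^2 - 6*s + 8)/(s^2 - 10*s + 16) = (s - 4)/(s - 8)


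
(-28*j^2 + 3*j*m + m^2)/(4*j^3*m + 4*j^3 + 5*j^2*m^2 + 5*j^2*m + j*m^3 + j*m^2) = (-28*j^2 + 3*j*m + m^2)/(j*(4*j^2*m + 4*j^2 + 5*j*m^2 + 5*j*m + m^3 + m^2))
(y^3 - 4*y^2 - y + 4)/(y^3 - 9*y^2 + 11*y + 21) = (y^2 - 5*y + 4)/(y^2 - 10*y + 21)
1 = 1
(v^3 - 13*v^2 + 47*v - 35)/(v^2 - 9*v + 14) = (v^2 - 6*v + 5)/(v - 2)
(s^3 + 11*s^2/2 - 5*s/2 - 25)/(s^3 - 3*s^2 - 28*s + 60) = (s + 5/2)/(s - 6)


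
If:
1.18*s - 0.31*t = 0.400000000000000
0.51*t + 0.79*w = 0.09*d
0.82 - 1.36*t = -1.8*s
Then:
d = 8.77777777777778*w + 9.1355241370526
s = 0.76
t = 1.61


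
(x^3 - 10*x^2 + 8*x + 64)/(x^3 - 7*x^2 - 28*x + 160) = (x + 2)/(x + 5)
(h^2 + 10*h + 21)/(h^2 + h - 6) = (h + 7)/(h - 2)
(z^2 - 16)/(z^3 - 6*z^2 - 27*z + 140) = (z + 4)/(z^2 - 2*z - 35)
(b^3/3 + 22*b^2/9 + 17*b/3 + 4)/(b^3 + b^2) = (3*b^3 + 22*b^2 + 51*b + 36)/(9*b^2*(b + 1))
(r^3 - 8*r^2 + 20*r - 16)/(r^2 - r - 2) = (r^2 - 6*r + 8)/(r + 1)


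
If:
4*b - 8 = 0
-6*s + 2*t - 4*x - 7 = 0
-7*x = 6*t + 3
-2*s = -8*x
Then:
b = 2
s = -96/91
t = -5/26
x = -24/91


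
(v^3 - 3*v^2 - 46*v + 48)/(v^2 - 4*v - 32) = (v^2 + 5*v - 6)/(v + 4)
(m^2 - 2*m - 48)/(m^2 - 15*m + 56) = (m + 6)/(m - 7)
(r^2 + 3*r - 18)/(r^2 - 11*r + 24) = (r + 6)/(r - 8)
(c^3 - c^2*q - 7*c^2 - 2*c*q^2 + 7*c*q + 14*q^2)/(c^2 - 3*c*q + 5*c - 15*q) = (c^3 - c^2*q - 7*c^2 - 2*c*q^2 + 7*c*q + 14*q^2)/(c^2 - 3*c*q + 5*c - 15*q)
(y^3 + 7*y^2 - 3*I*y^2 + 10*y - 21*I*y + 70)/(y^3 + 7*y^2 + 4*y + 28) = (y - 5*I)/(y - 2*I)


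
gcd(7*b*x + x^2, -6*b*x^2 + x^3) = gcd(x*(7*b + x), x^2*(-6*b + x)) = x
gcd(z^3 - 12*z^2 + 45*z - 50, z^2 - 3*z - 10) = z - 5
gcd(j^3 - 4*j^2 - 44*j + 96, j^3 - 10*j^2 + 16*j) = j^2 - 10*j + 16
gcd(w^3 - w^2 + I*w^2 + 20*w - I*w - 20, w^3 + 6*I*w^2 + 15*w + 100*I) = w^2 + I*w + 20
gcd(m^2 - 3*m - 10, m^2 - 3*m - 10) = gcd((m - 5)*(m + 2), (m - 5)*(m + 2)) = m^2 - 3*m - 10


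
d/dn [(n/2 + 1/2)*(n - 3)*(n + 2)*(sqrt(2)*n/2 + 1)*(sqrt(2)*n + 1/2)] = 5*n^4/2 + 5*sqrt(2)*n^3/2 - 39*n^2/4 - 35*sqrt(2)*n/4 - 6*n - 15*sqrt(2)/4 - 7/4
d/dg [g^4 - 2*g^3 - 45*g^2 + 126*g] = 4*g^3 - 6*g^2 - 90*g + 126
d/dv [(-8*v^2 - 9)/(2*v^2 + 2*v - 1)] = 2*(-8*v^2 + 26*v + 9)/(4*v^4 + 8*v^3 - 4*v + 1)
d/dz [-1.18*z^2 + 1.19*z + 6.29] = 1.19 - 2.36*z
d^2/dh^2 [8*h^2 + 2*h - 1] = 16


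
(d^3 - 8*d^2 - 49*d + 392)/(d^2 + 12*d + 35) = (d^2 - 15*d + 56)/(d + 5)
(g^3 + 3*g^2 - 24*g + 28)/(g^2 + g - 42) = (g^2 - 4*g + 4)/(g - 6)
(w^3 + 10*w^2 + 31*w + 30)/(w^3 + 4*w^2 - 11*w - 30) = (w + 3)/(w - 3)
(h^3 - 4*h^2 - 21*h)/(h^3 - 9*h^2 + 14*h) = (h + 3)/(h - 2)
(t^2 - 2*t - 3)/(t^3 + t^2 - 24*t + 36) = (t + 1)/(t^2 + 4*t - 12)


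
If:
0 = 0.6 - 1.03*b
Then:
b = 0.58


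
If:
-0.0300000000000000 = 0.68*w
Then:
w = -0.04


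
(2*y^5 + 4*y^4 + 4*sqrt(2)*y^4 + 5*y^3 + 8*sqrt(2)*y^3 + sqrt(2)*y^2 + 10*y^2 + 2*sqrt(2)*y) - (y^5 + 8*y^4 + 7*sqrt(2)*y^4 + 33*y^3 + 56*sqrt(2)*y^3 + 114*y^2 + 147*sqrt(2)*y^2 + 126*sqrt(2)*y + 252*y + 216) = y^5 - 3*sqrt(2)*y^4 - 4*y^4 - 48*sqrt(2)*y^3 - 28*y^3 - 146*sqrt(2)*y^2 - 104*y^2 - 252*y - 124*sqrt(2)*y - 216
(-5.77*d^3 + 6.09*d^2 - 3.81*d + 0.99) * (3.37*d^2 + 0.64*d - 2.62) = -19.4449*d^5 + 16.8305*d^4 + 6.1753*d^3 - 15.0579*d^2 + 10.6158*d - 2.5938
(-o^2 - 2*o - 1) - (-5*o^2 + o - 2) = 4*o^2 - 3*o + 1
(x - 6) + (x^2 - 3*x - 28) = x^2 - 2*x - 34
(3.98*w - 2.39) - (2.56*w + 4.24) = 1.42*w - 6.63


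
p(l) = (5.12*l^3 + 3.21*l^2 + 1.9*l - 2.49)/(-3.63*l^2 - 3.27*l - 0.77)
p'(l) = (7.26*l + 3.27)*(5.12*l^3 + 3.21*l^2 + 1.9*l - 2.49)/(-3.63*l^2 - 3.27*l - 0.77)^2 + (15.36*l^2 + 6.42*l + 1.9)/(-3.63*l^2 - 3.27*l - 0.77)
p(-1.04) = 5.21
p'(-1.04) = 8.09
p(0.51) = 0.00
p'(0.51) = -2.72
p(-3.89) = 6.11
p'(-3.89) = -1.32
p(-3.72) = 5.89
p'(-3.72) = -1.31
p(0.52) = -0.02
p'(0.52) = -2.67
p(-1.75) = 3.80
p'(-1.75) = -0.30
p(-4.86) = 7.42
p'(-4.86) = -1.36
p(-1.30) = 4.06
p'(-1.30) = 2.09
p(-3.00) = 4.97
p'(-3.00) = -1.22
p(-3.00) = 4.97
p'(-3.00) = -1.22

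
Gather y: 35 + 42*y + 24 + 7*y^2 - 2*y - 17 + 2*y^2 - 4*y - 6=9*y^2 + 36*y + 36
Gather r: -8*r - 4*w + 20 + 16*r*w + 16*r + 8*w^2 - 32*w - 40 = r*(16*w + 8) + 8*w^2 - 36*w - 20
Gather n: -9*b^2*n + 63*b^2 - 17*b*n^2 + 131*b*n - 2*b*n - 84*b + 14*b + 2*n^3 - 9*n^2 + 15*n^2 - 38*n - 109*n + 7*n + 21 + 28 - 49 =63*b^2 - 70*b + 2*n^3 + n^2*(6 - 17*b) + n*(-9*b^2 + 129*b - 140)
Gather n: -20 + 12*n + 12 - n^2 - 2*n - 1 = -n^2 + 10*n - 9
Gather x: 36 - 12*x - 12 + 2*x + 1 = 25 - 10*x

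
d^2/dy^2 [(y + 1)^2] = 2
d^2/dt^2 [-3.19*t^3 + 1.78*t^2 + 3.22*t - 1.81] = 3.56 - 19.14*t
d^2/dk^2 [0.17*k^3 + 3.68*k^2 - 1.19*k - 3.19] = 1.02*k + 7.36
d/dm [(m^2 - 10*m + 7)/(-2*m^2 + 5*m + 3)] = (-15*m^2 + 34*m - 65)/(4*m^4 - 20*m^3 + 13*m^2 + 30*m + 9)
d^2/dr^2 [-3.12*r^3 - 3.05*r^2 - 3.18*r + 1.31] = -18.72*r - 6.1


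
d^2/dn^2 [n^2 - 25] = 2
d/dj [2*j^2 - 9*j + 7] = 4*j - 9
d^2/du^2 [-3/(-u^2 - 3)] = 18*(u^2 - 1)/(u^2 + 3)^3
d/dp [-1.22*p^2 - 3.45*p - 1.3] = -2.44*p - 3.45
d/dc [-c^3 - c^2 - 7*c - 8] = -3*c^2 - 2*c - 7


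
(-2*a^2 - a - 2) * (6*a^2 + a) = -12*a^4 - 8*a^3 - 13*a^2 - 2*a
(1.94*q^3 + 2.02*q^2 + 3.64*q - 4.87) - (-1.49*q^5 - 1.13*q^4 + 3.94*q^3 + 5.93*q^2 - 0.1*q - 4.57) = 1.49*q^5 + 1.13*q^4 - 2.0*q^3 - 3.91*q^2 + 3.74*q - 0.3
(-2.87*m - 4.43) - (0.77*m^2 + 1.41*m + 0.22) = -0.77*m^2 - 4.28*m - 4.65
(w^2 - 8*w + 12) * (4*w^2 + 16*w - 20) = 4*w^4 - 16*w^3 - 100*w^2 + 352*w - 240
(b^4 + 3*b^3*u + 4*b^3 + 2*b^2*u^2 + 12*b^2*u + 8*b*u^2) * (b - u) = b^5 + 2*b^4*u + 4*b^4 - b^3*u^2 + 8*b^3*u - 2*b^2*u^3 - 4*b^2*u^2 - 8*b*u^3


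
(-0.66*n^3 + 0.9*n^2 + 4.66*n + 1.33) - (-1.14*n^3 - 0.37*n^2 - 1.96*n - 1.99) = 0.48*n^3 + 1.27*n^2 + 6.62*n + 3.32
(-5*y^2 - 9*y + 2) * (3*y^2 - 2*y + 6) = -15*y^4 - 17*y^3 - 6*y^2 - 58*y + 12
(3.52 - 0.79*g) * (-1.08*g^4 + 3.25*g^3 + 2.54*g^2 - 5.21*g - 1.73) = 0.8532*g^5 - 6.3691*g^4 + 9.4334*g^3 + 13.0567*g^2 - 16.9725*g - 6.0896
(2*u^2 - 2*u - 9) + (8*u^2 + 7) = 10*u^2 - 2*u - 2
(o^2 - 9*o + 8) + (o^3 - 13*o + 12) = o^3 + o^2 - 22*o + 20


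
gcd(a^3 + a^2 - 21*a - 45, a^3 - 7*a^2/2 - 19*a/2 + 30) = a + 3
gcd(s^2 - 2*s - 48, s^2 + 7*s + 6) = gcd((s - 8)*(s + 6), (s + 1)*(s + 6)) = s + 6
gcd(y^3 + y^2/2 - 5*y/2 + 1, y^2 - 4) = y + 2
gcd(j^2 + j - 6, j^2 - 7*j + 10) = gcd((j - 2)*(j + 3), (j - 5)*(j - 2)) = j - 2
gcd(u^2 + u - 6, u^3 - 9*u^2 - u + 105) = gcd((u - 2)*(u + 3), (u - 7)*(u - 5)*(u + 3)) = u + 3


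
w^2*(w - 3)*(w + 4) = w^4 + w^3 - 12*w^2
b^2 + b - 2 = (b - 1)*(b + 2)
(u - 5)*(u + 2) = u^2 - 3*u - 10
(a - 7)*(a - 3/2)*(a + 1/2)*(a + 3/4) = a^4 - 29*a^3/4 + a^2/4 + 159*a/16 + 63/16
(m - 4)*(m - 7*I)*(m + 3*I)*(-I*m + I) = -I*m^4 - 4*m^3 + 5*I*m^3 + 20*m^2 - 25*I*m^2 - 16*m + 105*I*m - 84*I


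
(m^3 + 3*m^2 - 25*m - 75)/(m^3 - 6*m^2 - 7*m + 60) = (m + 5)/(m - 4)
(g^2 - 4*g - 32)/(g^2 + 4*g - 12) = (g^2 - 4*g - 32)/(g^2 + 4*g - 12)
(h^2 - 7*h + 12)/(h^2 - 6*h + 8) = (h - 3)/(h - 2)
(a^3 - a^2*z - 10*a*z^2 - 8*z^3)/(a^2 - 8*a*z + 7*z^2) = (a^3 - a^2*z - 10*a*z^2 - 8*z^3)/(a^2 - 8*a*z + 7*z^2)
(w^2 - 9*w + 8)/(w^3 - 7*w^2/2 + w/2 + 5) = 2*(w^2 - 9*w + 8)/(2*w^3 - 7*w^2 + w + 10)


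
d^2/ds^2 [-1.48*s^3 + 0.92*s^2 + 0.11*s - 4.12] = 1.84 - 8.88*s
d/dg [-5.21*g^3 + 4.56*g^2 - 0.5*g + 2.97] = -15.63*g^2 + 9.12*g - 0.5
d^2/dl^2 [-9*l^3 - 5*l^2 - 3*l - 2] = -54*l - 10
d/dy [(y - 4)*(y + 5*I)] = 2*y - 4 + 5*I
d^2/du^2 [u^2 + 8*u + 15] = 2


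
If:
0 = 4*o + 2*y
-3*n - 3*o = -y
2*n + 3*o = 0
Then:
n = 0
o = 0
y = 0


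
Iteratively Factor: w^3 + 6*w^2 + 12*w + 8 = (w + 2)*(w^2 + 4*w + 4) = (w + 2)^2*(w + 2)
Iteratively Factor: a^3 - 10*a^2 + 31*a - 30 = (a - 3)*(a^2 - 7*a + 10) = (a - 3)*(a - 2)*(a - 5)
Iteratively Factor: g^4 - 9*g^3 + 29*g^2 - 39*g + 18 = (g - 2)*(g^3 - 7*g^2 + 15*g - 9) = (g - 3)*(g - 2)*(g^2 - 4*g + 3) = (g - 3)^2*(g - 2)*(g - 1)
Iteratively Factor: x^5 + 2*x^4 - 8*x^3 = (x)*(x^4 + 2*x^3 - 8*x^2) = x^2*(x^3 + 2*x^2 - 8*x) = x^2*(x + 4)*(x^2 - 2*x) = x^2*(x - 2)*(x + 4)*(x)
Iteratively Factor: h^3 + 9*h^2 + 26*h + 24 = (h + 3)*(h^2 + 6*h + 8) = (h + 3)*(h + 4)*(h + 2)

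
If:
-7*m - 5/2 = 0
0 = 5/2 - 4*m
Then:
No Solution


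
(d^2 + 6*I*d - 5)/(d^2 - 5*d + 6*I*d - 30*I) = (d^2 + 6*I*d - 5)/(d^2 + d*(-5 + 6*I) - 30*I)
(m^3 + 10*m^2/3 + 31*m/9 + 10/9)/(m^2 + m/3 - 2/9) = (3*m^2 + 8*m + 5)/(3*m - 1)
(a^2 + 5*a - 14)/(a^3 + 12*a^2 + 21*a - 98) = 1/(a + 7)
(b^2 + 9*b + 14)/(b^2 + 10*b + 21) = (b + 2)/(b + 3)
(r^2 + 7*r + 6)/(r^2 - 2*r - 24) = (r^2 + 7*r + 6)/(r^2 - 2*r - 24)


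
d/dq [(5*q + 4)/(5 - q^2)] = (5*q^2 + 8*q + 25)/(q^4 - 10*q^2 + 25)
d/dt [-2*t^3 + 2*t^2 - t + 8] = -6*t^2 + 4*t - 1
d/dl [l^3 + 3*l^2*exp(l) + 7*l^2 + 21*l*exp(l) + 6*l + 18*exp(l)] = 3*l^2*exp(l) + 3*l^2 + 27*l*exp(l) + 14*l + 39*exp(l) + 6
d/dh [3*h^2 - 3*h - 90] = 6*h - 3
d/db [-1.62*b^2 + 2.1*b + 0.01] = 2.1 - 3.24*b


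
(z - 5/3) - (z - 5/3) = 0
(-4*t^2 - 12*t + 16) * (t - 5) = -4*t^3 + 8*t^2 + 76*t - 80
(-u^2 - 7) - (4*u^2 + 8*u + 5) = -5*u^2 - 8*u - 12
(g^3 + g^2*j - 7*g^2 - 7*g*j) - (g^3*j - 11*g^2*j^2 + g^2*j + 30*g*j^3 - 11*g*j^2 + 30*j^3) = -g^3*j + g^3 + 11*g^2*j^2 - 7*g^2 - 30*g*j^3 + 11*g*j^2 - 7*g*j - 30*j^3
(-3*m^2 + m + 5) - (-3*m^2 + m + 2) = 3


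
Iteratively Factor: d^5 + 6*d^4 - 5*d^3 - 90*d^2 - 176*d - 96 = (d - 4)*(d^4 + 10*d^3 + 35*d^2 + 50*d + 24) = (d - 4)*(d + 3)*(d^3 + 7*d^2 + 14*d + 8) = (d - 4)*(d + 2)*(d + 3)*(d^2 + 5*d + 4) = (d - 4)*(d + 1)*(d + 2)*(d + 3)*(d + 4)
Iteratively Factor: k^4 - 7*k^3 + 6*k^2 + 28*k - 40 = (k - 2)*(k^3 - 5*k^2 - 4*k + 20) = (k - 2)*(k + 2)*(k^2 - 7*k + 10) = (k - 2)^2*(k + 2)*(k - 5)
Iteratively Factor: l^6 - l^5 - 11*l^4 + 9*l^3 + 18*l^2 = (l - 2)*(l^5 + l^4 - 9*l^3 - 9*l^2) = l*(l - 2)*(l^4 + l^3 - 9*l^2 - 9*l) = l^2*(l - 2)*(l^3 + l^2 - 9*l - 9) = l^2*(l - 2)*(l + 1)*(l^2 - 9) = l^2*(l - 3)*(l - 2)*(l + 1)*(l + 3)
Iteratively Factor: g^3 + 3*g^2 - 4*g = (g - 1)*(g^2 + 4*g) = (g - 1)*(g + 4)*(g)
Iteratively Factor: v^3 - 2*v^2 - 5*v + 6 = (v - 1)*(v^2 - v - 6) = (v - 1)*(v + 2)*(v - 3)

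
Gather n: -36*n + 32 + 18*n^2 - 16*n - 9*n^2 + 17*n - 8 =9*n^2 - 35*n + 24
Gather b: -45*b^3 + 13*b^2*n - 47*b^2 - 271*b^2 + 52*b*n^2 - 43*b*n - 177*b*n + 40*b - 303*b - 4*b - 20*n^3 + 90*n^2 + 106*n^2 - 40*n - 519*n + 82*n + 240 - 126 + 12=-45*b^3 + b^2*(13*n - 318) + b*(52*n^2 - 220*n - 267) - 20*n^3 + 196*n^2 - 477*n + 126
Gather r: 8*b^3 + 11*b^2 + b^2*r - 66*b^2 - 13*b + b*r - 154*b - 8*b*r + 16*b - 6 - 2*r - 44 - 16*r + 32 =8*b^3 - 55*b^2 - 151*b + r*(b^2 - 7*b - 18) - 18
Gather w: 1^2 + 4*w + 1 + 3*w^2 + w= 3*w^2 + 5*w + 2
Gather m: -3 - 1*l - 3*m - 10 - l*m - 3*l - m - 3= -4*l + m*(-l - 4) - 16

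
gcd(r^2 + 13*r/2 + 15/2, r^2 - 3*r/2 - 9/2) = r + 3/2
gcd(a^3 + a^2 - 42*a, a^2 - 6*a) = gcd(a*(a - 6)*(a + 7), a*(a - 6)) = a^2 - 6*a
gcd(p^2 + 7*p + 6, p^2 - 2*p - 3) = p + 1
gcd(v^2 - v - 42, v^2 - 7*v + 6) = 1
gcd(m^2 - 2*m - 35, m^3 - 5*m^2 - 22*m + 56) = m - 7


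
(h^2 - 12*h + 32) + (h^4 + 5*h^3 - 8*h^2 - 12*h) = h^4 + 5*h^3 - 7*h^2 - 24*h + 32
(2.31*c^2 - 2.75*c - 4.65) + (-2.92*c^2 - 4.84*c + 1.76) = -0.61*c^2 - 7.59*c - 2.89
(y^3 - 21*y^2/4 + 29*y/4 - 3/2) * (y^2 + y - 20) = y^5 - 17*y^4/4 - 18*y^3 + 443*y^2/4 - 293*y/2 + 30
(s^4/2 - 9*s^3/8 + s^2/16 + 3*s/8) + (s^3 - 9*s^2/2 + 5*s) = s^4/2 - s^3/8 - 71*s^2/16 + 43*s/8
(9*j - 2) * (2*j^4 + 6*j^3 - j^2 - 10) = 18*j^5 + 50*j^4 - 21*j^3 + 2*j^2 - 90*j + 20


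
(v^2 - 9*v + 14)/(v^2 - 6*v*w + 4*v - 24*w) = (v^2 - 9*v + 14)/(v^2 - 6*v*w + 4*v - 24*w)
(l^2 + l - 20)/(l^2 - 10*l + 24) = (l + 5)/(l - 6)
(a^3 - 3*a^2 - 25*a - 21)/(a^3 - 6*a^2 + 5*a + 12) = (a^2 - 4*a - 21)/(a^2 - 7*a + 12)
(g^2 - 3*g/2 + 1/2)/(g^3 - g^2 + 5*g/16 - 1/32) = 16*(g - 1)/(16*g^2 - 8*g + 1)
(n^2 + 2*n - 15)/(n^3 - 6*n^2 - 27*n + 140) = (n - 3)/(n^2 - 11*n + 28)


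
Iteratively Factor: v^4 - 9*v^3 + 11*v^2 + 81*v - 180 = (v - 5)*(v^3 - 4*v^2 - 9*v + 36) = (v - 5)*(v - 3)*(v^2 - v - 12) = (v - 5)*(v - 4)*(v - 3)*(v + 3)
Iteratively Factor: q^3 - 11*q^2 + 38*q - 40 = (q - 5)*(q^2 - 6*q + 8) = (q - 5)*(q - 2)*(q - 4)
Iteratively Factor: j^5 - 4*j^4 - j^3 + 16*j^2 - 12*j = (j + 2)*(j^4 - 6*j^3 + 11*j^2 - 6*j) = j*(j + 2)*(j^3 - 6*j^2 + 11*j - 6) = j*(j - 2)*(j + 2)*(j^2 - 4*j + 3) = j*(j - 3)*(j - 2)*(j + 2)*(j - 1)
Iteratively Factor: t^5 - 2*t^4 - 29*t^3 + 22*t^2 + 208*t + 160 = (t - 5)*(t^4 + 3*t^3 - 14*t^2 - 48*t - 32) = (t - 5)*(t + 4)*(t^3 - t^2 - 10*t - 8) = (t - 5)*(t - 4)*(t + 4)*(t^2 + 3*t + 2) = (t - 5)*(t - 4)*(t + 2)*(t + 4)*(t + 1)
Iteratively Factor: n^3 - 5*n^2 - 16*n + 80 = (n - 5)*(n^2 - 16) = (n - 5)*(n + 4)*(n - 4)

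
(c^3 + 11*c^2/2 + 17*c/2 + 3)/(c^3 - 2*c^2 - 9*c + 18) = (c^2 + 5*c/2 + 1)/(c^2 - 5*c + 6)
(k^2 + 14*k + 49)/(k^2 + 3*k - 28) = (k + 7)/(k - 4)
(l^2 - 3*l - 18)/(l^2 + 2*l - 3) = (l - 6)/(l - 1)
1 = 1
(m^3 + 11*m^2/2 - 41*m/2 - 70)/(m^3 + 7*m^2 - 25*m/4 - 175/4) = 2*(m - 4)/(2*m - 5)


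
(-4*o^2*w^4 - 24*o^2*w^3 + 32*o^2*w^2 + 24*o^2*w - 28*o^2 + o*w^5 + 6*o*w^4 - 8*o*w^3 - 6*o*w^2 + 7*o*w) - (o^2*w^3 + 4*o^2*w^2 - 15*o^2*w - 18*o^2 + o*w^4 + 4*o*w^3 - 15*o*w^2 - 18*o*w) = -4*o^2*w^4 - 25*o^2*w^3 + 28*o^2*w^2 + 39*o^2*w - 10*o^2 + o*w^5 + 5*o*w^4 - 12*o*w^3 + 9*o*w^2 + 25*o*w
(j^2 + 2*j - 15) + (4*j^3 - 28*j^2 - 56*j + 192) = 4*j^3 - 27*j^2 - 54*j + 177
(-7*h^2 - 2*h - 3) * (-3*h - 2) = 21*h^3 + 20*h^2 + 13*h + 6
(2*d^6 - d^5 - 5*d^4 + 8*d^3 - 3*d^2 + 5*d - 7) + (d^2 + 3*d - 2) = 2*d^6 - d^5 - 5*d^4 + 8*d^3 - 2*d^2 + 8*d - 9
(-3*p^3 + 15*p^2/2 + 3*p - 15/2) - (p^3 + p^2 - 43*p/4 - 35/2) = -4*p^3 + 13*p^2/2 + 55*p/4 + 10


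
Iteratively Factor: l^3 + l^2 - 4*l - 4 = (l + 1)*(l^2 - 4) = (l - 2)*(l + 1)*(l + 2)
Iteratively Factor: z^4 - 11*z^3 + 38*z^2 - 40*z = (z - 5)*(z^3 - 6*z^2 + 8*z) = z*(z - 5)*(z^2 - 6*z + 8) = z*(z - 5)*(z - 4)*(z - 2)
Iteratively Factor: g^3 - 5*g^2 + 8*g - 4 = (g - 2)*(g^2 - 3*g + 2) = (g - 2)^2*(g - 1)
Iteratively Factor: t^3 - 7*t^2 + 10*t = (t - 5)*(t^2 - 2*t) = t*(t - 5)*(t - 2)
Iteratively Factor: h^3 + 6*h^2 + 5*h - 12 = (h + 4)*(h^2 + 2*h - 3) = (h + 3)*(h + 4)*(h - 1)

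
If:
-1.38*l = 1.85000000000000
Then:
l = -1.34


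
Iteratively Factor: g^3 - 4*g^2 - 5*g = (g - 5)*(g^2 + g) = g*(g - 5)*(g + 1)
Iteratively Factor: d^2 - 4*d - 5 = (d - 5)*(d + 1)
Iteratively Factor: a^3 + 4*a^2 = (a)*(a^2 + 4*a) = a^2*(a + 4)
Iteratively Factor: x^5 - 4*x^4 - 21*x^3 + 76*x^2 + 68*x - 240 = (x - 5)*(x^4 + x^3 - 16*x^2 - 4*x + 48) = (x - 5)*(x + 4)*(x^3 - 3*x^2 - 4*x + 12) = (x - 5)*(x - 3)*(x + 4)*(x^2 - 4) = (x - 5)*(x - 3)*(x - 2)*(x + 4)*(x + 2)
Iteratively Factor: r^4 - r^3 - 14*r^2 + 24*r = (r - 2)*(r^3 + r^2 - 12*r) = r*(r - 2)*(r^2 + r - 12) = r*(r - 2)*(r + 4)*(r - 3)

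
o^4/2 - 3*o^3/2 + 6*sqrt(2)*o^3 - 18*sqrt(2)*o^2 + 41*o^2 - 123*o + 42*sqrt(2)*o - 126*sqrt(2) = (o/2 + sqrt(2))*(o - 3)*(o + 3*sqrt(2))*(o + 7*sqrt(2))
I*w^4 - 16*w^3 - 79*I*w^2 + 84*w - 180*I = (w + 5*I)*(w + 6*I)^2*(I*w + 1)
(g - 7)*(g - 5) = g^2 - 12*g + 35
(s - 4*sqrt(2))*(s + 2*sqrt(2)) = s^2 - 2*sqrt(2)*s - 16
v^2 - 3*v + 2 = (v - 2)*(v - 1)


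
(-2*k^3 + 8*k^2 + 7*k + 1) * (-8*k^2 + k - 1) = 16*k^5 - 66*k^4 - 46*k^3 - 9*k^2 - 6*k - 1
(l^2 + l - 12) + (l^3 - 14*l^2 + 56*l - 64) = l^3 - 13*l^2 + 57*l - 76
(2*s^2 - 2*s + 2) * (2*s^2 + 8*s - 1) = 4*s^4 + 12*s^3 - 14*s^2 + 18*s - 2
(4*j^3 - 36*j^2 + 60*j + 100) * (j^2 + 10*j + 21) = 4*j^5 + 4*j^4 - 216*j^3 - 56*j^2 + 2260*j + 2100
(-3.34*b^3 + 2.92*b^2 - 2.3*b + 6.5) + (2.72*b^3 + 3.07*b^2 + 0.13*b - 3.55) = -0.62*b^3 + 5.99*b^2 - 2.17*b + 2.95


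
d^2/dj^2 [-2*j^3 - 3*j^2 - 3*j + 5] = -12*j - 6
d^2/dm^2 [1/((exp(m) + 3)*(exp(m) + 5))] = 4*(exp(3*m) + 6*exp(2*m) + exp(m) - 30)*exp(m)/(exp(6*m) + 24*exp(5*m) + 237*exp(4*m) + 1232*exp(3*m) + 3555*exp(2*m) + 5400*exp(m) + 3375)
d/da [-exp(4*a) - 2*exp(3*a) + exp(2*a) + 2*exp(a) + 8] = 2*(-2*exp(3*a) - 3*exp(2*a) + exp(a) + 1)*exp(a)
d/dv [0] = 0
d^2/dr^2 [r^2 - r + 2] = 2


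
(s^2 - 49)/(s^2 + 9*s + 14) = (s - 7)/(s + 2)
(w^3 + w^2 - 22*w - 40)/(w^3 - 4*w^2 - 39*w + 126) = (w^3 + w^2 - 22*w - 40)/(w^3 - 4*w^2 - 39*w + 126)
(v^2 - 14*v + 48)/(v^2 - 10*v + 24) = (v - 8)/(v - 4)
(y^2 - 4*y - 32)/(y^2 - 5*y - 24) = (y + 4)/(y + 3)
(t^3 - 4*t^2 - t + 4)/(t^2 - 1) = t - 4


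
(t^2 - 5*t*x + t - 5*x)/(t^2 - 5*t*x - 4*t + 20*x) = (t + 1)/(t - 4)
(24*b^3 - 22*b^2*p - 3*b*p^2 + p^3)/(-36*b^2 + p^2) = (-4*b^2 + 3*b*p + p^2)/(6*b + p)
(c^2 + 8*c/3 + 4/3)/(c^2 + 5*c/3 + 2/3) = (c + 2)/(c + 1)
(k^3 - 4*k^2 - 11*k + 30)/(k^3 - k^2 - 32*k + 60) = (k + 3)/(k + 6)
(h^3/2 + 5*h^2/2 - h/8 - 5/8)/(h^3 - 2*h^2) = (4*h^3 + 20*h^2 - h - 5)/(8*h^2*(h - 2))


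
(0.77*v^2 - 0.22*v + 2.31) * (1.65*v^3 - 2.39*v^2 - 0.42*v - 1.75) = 1.2705*v^5 - 2.2033*v^4 + 4.0139*v^3 - 6.776*v^2 - 0.5852*v - 4.0425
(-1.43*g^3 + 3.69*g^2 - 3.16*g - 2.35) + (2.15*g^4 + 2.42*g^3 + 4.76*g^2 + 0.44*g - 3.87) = 2.15*g^4 + 0.99*g^3 + 8.45*g^2 - 2.72*g - 6.22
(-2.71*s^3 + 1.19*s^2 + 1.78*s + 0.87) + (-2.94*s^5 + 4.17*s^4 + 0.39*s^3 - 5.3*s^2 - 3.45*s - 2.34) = -2.94*s^5 + 4.17*s^4 - 2.32*s^3 - 4.11*s^2 - 1.67*s - 1.47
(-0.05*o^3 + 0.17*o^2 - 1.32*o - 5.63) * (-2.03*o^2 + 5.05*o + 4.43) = 0.1015*o^5 - 0.5976*o^4 + 3.3166*o^3 + 5.516*o^2 - 34.2791*o - 24.9409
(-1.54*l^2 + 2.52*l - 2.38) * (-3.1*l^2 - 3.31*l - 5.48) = 4.774*l^4 - 2.7146*l^3 + 7.476*l^2 - 5.9318*l + 13.0424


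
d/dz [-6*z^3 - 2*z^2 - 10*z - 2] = -18*z^2 - 4*z - 10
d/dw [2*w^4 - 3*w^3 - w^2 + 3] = w*(8*w^2 - 9*w - 2)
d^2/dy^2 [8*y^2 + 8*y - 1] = 16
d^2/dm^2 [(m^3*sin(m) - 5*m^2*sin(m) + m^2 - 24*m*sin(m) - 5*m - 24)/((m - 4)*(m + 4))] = (-m^7*sin(m) + 5*m^6*sin(m) + 2*m^6*cos(m) + 56*m^5*sin(m) - 160*m^4*sin(m) - 80*m^4*cos(m) - 1040*m^3*sin(m) + 320*m^3*cos(m) - 10*m^3 + 800*m^2*sin(m) + 1536*m^2*cos(m) - 48*m^2 + 5376*m*sin(m) - 5120*m*cos(m) - 480*m - 2560*sin(m) - 12288*cos(m) - 256)/(m^6 - 48*m^4 + 768*m^2 - 4096)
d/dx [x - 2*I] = 1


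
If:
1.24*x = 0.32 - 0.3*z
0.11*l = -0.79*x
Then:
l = 1.7375366568915*z - 1.8533724340176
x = 0.258064516129032 - 0.241935483870968*z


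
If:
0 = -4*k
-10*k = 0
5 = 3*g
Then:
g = 5/3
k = 0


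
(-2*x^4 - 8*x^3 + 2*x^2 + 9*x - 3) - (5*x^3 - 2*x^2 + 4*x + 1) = -2*x^4 - 13*x^3 + 4*x^2 + 5*x - 4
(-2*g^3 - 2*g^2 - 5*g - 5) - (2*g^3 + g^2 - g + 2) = -4*g^3 - 3*g^2 - 4*g - 7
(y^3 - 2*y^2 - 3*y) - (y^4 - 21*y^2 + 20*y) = -y^4 + y^3 + 19*y^2 - 23*y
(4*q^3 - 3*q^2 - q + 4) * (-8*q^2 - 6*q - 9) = -32*q^5 - 10*q^3 + q^2 - 15*q - 36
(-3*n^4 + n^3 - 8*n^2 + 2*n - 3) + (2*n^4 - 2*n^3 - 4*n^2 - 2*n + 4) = -n^4 - n^3 - 12*n^2 + 1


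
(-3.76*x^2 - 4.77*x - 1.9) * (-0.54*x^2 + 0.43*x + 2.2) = 2.0304*x^4 + 0.959*x^3 - 9.2971*x^2 - 11.311*x - 4.18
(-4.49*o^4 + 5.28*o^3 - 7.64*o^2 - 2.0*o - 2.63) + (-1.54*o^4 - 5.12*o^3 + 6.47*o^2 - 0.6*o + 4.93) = -6.03*o^4 + 0.16*o^3 - 1.17*o^2 - 2.6*o + 2.3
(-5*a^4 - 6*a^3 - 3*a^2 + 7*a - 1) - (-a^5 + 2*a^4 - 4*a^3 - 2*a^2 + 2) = a^5 - 7*a^4 - 2*a^3 - a^2 + 7*a - 3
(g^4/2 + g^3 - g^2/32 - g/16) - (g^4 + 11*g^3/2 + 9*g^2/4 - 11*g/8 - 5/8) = -g^4/2 - 9*g^3/2 - 73*g^2/32 + 21*g/16 + 5/8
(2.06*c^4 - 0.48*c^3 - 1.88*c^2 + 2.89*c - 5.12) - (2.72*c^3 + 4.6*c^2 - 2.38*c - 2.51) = 2.06*c^4 - 3.2*c^3 - 6.48*c^2 + 5.27*c - 2.61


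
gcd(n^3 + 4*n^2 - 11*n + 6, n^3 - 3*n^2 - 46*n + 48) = n^2 + 5*n - 6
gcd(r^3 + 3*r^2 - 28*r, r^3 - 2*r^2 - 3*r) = r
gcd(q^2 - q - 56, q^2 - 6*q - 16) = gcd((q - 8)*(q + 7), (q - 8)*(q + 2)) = q - 8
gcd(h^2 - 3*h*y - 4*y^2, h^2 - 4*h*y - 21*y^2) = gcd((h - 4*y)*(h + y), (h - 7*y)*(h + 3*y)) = 1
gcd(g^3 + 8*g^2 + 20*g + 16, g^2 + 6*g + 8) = g^2 + 6*g + 8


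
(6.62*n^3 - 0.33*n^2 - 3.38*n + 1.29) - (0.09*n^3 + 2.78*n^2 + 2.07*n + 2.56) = 6.53*n^3 - 3.11*n^2 - 5.45*n - 1.27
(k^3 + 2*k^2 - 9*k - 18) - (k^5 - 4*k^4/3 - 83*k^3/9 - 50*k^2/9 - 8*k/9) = -k^5 + 4*k^4/3 + 92*k^3/9 + 68*k^2/9 - 73*k/9 - 18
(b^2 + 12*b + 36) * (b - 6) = b^3 + 6*b^2 - 36*b - 216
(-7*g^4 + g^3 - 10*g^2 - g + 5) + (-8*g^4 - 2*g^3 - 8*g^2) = -15*g^4 - g^3 - 18*g^2 - g + 5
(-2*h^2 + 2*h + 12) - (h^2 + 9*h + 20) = -3*h^2 - 7*h - 8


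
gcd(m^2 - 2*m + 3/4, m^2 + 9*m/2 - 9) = m - 3/2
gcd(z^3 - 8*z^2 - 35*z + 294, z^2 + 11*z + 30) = z + 6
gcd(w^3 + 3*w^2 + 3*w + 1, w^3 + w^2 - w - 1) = w^2 + 2*w + 1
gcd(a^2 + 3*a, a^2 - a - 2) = 1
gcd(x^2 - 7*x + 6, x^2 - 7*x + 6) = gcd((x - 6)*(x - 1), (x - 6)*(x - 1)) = x^2 - 7*x + 6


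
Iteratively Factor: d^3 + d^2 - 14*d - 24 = (d - 4)*(d^2 + 5*d + 6) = (d - 4)*(d + 2)*(d + 3)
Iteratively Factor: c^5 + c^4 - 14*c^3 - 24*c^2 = (c)*(c^4 + c^3 - 14*c^2 - 24*c) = c*(c + 3)*(c^3 - 2*c^2 - 8*c) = c*(c - 4)*(c + 3)*(c^2 + 2*c) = c^2*(c - 4)*(c + 3)*(c + 2)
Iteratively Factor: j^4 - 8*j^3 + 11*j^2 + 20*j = (j - 5)*(j^3 - 3*j^2 - 4*j) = (j - 5)*(j + 1)*(j^2 - 4*j) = (j - 5)*(j - 4)*(j + 1)*(j)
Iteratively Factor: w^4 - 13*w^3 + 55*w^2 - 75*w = (w - 5)*(w^3 - 8*w^2 + 15*w) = (w - 5)*(w - 3)*(w^2 - 5*w) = w*(w - 5)*(w - 3)*(w - 5)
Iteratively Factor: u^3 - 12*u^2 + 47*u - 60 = (u - 3)*(u^2 - 9*u + 20) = (u - 5)*(u - 3)*(u - 4)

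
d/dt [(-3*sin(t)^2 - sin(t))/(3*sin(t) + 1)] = -cos(t)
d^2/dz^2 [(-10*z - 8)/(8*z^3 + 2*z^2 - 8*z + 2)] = 2*(-4*(5*z + 4)*(6*z^2 + z - 2)^2 + (60*z^2 + 10*z + (5*z + 4)*(12*z + 1) - 20)*(4*z^3 + z^2 - 4*z + 1))/(4*z^3 + z^2 - 4*z + 1)^3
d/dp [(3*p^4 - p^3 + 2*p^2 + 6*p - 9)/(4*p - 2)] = (18*p^4 - 16*p^3 + 7*p^2 - 4*p + 12)/(2*(4*p^2 - 4*p + 1))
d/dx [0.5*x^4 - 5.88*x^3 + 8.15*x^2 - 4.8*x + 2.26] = 2.0*x^3 - 17.64*x^2 + 16.3*x - 4.8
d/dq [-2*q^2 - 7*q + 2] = -4*q - 7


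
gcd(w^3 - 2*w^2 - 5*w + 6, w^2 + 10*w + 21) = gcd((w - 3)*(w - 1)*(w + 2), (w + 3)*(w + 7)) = 1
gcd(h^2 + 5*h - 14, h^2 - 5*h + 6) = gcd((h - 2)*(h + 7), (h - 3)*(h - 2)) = h - 2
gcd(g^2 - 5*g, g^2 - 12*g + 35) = g - 5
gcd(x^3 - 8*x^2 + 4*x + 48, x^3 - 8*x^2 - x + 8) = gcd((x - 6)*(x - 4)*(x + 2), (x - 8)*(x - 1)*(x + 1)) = 1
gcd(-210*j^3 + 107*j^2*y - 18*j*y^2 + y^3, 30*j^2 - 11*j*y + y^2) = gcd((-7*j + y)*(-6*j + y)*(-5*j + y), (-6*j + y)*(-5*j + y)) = 30*j^2 - 11*j*y + y^2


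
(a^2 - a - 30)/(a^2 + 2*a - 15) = (a - 6)/(a - 3)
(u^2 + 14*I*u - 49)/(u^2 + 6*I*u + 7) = (u + 7*I)/(u - I)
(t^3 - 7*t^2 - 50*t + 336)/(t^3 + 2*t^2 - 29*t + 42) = (t^2 - 14*t + 48)/(t^2 - 5*t + 6)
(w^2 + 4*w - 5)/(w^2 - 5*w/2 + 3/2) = 2*(w + 5)/(2*w - 3)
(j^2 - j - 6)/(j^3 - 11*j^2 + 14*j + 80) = (j - 3)/(j^2 - 13*j + 40)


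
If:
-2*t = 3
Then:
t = -3/2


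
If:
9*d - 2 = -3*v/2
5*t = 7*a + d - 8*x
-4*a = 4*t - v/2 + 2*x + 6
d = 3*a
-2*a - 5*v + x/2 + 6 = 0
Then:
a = 8/11931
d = 8/3977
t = -7728/3977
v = 15764/11931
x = 14500/11931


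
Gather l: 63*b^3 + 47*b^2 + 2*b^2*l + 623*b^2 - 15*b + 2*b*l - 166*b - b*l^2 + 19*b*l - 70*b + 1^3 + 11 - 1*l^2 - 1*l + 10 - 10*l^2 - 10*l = 63*b^3 + 670*b^2 - 251*b + l^2*(-b - 11) + l*(2*b^2 + 21*b - 11) + 22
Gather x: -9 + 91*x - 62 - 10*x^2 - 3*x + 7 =-10*x^2 + 88*x - 64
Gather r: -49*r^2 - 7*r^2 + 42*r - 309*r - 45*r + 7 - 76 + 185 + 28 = -56*r^2 - 312*r + 144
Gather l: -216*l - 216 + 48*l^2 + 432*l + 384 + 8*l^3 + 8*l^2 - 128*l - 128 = 8*l^3 + 56*l^2 + 88*l + 40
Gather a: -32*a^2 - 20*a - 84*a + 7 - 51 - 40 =-32*a^2 - 104*a - 84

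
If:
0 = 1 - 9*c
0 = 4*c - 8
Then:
No Solution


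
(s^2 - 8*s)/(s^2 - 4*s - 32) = s/(s + 4)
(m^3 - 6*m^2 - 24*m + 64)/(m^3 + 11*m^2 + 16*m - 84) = (m^2 - 4*m - 32)/(m^2 + 13*m + 42)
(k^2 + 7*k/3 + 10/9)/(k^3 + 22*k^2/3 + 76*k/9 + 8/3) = (3*k + 5)/(3*k^2 + 20*k + 12)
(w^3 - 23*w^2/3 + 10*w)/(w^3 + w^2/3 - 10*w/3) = (w - 6)/(w + 2)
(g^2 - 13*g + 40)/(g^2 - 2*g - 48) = (g - 5)/(g + 6)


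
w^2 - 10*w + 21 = (w - 7)*(w - 3)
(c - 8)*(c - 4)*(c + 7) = c^3 - 5*c^2 - 52*c + 224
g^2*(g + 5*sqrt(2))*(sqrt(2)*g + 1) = sqrt(2)*g^4 + 11*g^3 + 5*sqrt(2)*g^2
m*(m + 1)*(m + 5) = m^3 + 6*m^2 + 5*m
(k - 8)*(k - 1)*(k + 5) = k^3 - 4*k^2 - 37*k + 40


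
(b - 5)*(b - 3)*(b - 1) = b^3 - 9*b^2 + 23*b - 15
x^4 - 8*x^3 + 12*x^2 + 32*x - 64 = (x - 4)^2*(x - 2)*(x + 2)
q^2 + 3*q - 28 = (q - 4)*(q + 7)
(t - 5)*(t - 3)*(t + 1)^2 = t^4 - 6*t^3 + 22*t + 15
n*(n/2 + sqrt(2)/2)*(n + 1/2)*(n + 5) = n^4/2 + sqrt(2)*n^3/2 + 11*n^3/4 + 5*n^2/4 + 11*sqrt(2)*n^2/4 + 5*sqrt(2)*n/4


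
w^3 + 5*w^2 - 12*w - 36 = (w - 3)*(w + 2)*(w + 6)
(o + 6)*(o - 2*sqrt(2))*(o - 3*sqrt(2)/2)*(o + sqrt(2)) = o^4 - 5*sqrt(2)*o^3/2 + 6*o^3 - 15*sqrt(2)*o^2 - o^2 - 6*o + 6*sqrt(2)*o + 36*sqrt(2)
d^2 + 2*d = d*(d + 2)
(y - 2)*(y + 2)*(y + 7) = y^3 + 7*y^2 - 4*y - 28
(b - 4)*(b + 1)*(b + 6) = b^3 + 3*b^2 - 22*b - 24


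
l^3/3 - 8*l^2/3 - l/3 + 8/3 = (l/3 + 1/3)*(l - 8)*(l - 1)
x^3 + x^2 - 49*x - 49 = (x - 7)*(x + 1)*(x + 7)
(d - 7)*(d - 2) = d^2 - 9*d + 14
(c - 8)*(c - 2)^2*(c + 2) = c^4 - 10*c^3 + 12*c^2 + 40*c - 64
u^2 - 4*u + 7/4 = (u - 7/2)*(u - 1/2)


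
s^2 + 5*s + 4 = (s + 1)*(s + 4)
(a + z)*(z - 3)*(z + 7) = a*z^2 + 4*a*z - 21*a + z^3 + 4*z^2 - 21*z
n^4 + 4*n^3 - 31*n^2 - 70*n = n*(n - 5)*(n + 2)*(n + 7)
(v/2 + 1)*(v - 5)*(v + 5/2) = v^3/2 - v^2/4 - 35*v/4 - 25/2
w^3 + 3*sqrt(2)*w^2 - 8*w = w*(w - sqrt(2))*(w + 4*sqrt(2))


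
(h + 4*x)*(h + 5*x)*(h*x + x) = h^3*x + 9*h^2*x^2 + h^2*x + 20*h*x^3 + 9*h*x^2 + 20*x^3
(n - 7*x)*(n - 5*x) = n^2 - 12*n*x + 35*x^2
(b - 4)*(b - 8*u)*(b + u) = b^3 - 7*b^2*u - 4*b^2 - 8*b*u^2 + 28*b*u + 32*u^2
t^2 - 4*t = t*(t - 4)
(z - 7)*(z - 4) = z^2 - 11*z + 28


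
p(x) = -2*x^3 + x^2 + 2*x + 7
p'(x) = -6*x^2 + 2*x + 2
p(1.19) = 7.43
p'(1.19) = -4.12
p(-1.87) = 19.84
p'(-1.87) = -22.72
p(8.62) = -1182.46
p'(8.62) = -426.59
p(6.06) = -389.25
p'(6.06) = -206.22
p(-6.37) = 551.79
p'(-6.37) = -254.20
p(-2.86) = 56.25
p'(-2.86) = -52.80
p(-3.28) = 81.77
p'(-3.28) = -69.11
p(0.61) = 8.14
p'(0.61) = 0.99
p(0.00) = 7.00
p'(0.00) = 2.00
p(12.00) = -3281.00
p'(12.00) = -838.00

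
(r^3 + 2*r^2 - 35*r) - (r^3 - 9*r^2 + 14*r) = 11*r^2 - 49*r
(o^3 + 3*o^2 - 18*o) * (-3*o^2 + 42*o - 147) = -3*o^5 + 33*o^4 + 33*o^3 - 1197*o^2 + 2646*o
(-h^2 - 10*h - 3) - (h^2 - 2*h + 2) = -2*h^2 - 8*h - 5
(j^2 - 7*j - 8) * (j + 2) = j^3 - 5*j^2 - 22*j - 16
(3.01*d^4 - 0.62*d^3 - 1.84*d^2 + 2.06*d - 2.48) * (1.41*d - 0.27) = 4.2441*d^5 - 1.6869*d^4 - 2.427*d^3 + 3.4014*d^2 - 4.053*d + 0.6696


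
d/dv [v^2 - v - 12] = 2*v - 1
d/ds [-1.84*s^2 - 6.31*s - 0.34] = -3.68*s - 6.31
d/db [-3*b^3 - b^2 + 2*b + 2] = -9*b^2 - 2*b + 2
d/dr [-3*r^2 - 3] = -6*r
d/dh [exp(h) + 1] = exp(h)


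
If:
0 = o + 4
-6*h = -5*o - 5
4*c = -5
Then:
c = -5/4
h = -5/2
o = -4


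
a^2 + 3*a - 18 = (a - 3)*(a + 6)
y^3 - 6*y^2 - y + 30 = (y - 5)*(y - 3)*(y + 2)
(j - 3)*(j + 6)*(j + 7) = j^3 + 10*j^2 + 3*j - 126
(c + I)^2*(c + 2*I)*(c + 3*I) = c^4 + 7*I*c^3 - 17*c^2 - 17*I*c + 6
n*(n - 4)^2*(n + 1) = n^4 - 7*n^3 + 8*n^2 + 16*n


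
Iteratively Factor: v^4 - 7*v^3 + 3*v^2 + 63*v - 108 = (v - 3)*(v^3 - 4*v^2 - 9*v + 36) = (v - 3)^2*(v^2 - v - 12) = (v - 3)^2*(v + 3)*(v - 4)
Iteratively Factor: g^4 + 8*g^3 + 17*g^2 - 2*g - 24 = (g + 4)*(g^3 + 4*g^2 + g - 6) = (g - 1)*(g + 4)*(g^2 + 5*g + 6) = (g - 1)*(g + 3)*(g + 4)*(g + 2)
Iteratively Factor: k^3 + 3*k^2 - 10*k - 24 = (k + 2)*(k^2 + k - 12) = (k - 3)*(k + 2)*(k + 4)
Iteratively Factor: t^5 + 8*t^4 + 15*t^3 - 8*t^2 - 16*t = (t + 4)*(t^4 + 4*t^3 - t^2 - 4*t) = t*(t + 4)*(t^3 + 4*t^2 - t - 4) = t*(t + 1)*(t + 4)*(t^2 + 3*t - 4) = t*(t - 1)*(t + 1)*(t + 4)*(t + 4)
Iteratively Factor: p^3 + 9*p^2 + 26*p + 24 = (p + 3)*(p^2 + 6*p + 8) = (p + 2)*(p + 3)*(p + 4)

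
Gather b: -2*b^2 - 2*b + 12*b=-2*b^2 + 10*b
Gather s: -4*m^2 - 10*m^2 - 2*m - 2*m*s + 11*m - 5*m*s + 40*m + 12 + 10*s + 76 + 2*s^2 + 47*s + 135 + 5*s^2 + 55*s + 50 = -14*m^2 + 49*m + 7*s^2 + s*(112 - 7*m) + 273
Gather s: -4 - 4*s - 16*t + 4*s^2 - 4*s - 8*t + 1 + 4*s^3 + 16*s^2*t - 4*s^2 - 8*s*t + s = 4*s^3 + 16*s^2*t + s*(-8*t - 7) - 24*t - 3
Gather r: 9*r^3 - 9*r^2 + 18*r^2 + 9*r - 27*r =9*r^3 + 9*r^2 - 18*r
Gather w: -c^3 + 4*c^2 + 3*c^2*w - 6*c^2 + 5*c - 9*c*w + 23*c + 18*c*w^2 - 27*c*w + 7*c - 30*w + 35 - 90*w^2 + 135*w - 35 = -c^3 - 2*c^2 + 35*c + w^2*(18*c - 90) + w*(3*c^2 - 36*c + 105)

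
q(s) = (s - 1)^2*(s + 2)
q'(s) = (s - 1)^2 + (s + 2)*(2*s - 2)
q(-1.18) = 3.90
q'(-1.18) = 1.18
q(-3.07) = -17.72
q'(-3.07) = 25.27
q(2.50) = 10.12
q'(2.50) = 15.75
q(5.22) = 128.58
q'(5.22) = 78.75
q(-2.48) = -5.81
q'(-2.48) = 15.45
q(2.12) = 5.17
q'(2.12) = 10.48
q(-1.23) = 3.83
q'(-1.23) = 1.54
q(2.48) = 9.81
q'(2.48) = 15.45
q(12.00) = 1694.00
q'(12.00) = 429.00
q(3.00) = 20.00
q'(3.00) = 24.00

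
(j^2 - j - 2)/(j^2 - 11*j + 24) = (j^2 - j - 2)/(j^2 - 11*j + 24)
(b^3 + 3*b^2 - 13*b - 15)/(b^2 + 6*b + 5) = b - 3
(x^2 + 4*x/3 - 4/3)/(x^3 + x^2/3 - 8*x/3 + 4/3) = 1/(x - 1)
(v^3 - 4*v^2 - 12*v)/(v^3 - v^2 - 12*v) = (-v^2 + 4*v + 12)/(-v^2 + v + 12)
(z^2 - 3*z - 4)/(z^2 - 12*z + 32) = (z + 1)/(z - 8)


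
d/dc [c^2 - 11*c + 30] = 2*c - 11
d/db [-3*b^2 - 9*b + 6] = -6*b - 9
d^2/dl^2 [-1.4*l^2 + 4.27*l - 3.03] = -2.80000000000000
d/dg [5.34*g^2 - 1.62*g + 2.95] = 10.68*g - 1.62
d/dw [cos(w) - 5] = -sin(w)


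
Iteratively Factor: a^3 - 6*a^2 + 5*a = (a - 1)*(a^2 - 5*a) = a*(a - 1)*(a - 5)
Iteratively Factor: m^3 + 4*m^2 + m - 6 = (m - 1)*(m^2 + 5*m + 6) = (m - 1)*(m + 2)*(m + 3)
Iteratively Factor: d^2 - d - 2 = (d + 1)*(d - 2)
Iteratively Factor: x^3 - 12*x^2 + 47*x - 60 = (x - 3)*(x^2 - 9*x + 20) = (x - 4)*(x - 3)*(x - 5)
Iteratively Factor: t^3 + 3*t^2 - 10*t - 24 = (t + 4)*(t^2 - t - 6) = (t - 3)*(t + 4)*(t + 2)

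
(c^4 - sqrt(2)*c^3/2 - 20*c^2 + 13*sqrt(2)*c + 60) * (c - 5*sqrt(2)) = c^5 - 11*sqrt(2)*c^4/2 - 15*c^3 + 113*sqrt(2)*c^2 - 70*c - 300*sqrt(2)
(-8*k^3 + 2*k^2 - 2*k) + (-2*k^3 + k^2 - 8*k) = -10*k^3 + 3*k^2 - 10*k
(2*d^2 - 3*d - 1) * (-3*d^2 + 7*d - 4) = -6*d^4 + 23*d^3 - 26*d^2 + 5*d + 4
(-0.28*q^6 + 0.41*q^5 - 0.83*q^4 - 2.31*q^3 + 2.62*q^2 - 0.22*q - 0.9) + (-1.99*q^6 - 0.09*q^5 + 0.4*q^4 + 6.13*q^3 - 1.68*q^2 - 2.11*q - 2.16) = -2.27*q^6 + 0.32*q^5 - 0.43*q^4 + 3.82*q^3 + 0.94*q^2 - 2.33*q - 3.06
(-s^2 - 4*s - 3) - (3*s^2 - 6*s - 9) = -4*s^2 + 2*s + 6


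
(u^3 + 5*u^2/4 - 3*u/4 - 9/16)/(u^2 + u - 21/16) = (4*u^2 + 8*u + 3)/(4*u + 7)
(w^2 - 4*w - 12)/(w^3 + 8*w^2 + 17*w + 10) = (w - 6)/(w^2 + 6*w + 5)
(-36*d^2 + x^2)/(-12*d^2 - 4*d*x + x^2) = (6*d + x)/(2*d + x)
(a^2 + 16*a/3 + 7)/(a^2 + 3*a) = (a + 7/3)/a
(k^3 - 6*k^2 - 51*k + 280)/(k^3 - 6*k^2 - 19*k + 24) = (k^2 + 2*k - 35)/(k^2 + 2*k - 3)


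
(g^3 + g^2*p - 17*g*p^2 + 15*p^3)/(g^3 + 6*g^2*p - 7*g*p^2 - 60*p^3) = (g - p)/(g + 4*p)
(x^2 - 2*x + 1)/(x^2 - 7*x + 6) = (x - 1)/(x - 6)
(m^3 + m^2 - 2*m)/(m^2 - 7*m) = (m^2 + m - 2)/(m - 7)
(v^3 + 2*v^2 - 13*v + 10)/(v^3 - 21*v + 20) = (v - 2)/(v - 4)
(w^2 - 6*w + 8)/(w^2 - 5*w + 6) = (w - 4)/(w - 3)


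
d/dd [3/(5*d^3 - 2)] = -45*d^2/(5*d^3 - 2)^2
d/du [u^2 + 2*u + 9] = 2*u + 2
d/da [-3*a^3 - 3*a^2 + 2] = 3*a*(-3*a - 2)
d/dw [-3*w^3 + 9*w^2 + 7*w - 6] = -9*w^2 + 18*w + 7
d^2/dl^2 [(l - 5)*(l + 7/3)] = 2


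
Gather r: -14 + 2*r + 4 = 2*r - 10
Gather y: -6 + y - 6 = y - 12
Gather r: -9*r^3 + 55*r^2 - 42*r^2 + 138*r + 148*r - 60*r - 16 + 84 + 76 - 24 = -9*r^3 + 13*r^2 + 226*r + 120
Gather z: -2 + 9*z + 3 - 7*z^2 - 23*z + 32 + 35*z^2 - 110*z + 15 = 28*z^2 - 124*z + 48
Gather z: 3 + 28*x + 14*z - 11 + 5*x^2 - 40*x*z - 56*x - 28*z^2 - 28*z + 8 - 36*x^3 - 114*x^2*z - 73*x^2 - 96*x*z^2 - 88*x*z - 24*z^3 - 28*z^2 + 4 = -36*x^3 - 68*x^2 - 28*x - 24*z^3 + z^2*(-96*x - 56) + z*(-114*x^2 - 128*x - 14) + 4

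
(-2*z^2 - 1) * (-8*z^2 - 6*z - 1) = 16*z^4 + 12*z^3 + 10*z^2 + 6*z + 1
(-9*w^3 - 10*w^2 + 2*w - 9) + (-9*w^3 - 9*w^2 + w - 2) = -18*w^3 - 19*w^2 + 3*w - 11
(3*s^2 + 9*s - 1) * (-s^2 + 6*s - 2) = -3*s^4 + 9*s^3 + 49*s^2 - 24*s + 2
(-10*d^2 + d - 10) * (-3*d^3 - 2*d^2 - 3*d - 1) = 30*d^5 + 17*d^4 + 58*d^3 + 27*d^2 + 29*d + 10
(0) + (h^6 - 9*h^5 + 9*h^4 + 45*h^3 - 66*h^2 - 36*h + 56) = h^6 - 9*h^5 + 9*h^4 + 45*h^3 - 66*h^2 - 36*h + 56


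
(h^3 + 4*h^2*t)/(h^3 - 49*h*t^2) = h*(h + 4*t)/(h^2 - 49*t^2)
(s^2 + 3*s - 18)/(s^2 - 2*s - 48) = (s - 3)/(s - 8)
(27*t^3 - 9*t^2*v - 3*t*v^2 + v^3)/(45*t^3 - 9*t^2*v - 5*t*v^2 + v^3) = (3*t - v)/(5*t - v)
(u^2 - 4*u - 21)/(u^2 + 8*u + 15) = (u - 7)/(u + 5)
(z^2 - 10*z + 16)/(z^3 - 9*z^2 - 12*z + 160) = (z - 2)/(z^2 - z - 20)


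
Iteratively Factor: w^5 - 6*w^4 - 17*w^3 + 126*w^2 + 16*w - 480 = (w + 4)*(w^4 - 10*w^3 + 23*w^2 + 34*w - 120) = (w + 2)*(w + 4)*(w^3 - 12*w^2 + 47*w - 60) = (w - 4)*(w + 2)*(w + 4)*(w^2 - 8*w + 15) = (w - 5)*(w - 4)*(w + 2)*(w + 4)*(w - 3)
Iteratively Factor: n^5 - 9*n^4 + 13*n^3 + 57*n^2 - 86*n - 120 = (n + 2)*(n^4 - 11*n^3 + 35*n^2 - 13*n - 60) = (n + 1)*(n + 2)*(n^3 - 12*n^2 + 47*n - 60) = (n - 5)*(n + 1)*(n + 2)*(n^2 - 7*n + 12) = (n - 5)*(n - 4)*(n + 1)*(n + 2)*(n - 3)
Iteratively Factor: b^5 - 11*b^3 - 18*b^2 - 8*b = (b + 2)*(b^4 - 2*b^3 - 7*b^2 - 4*b) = (b - 4)*(b + 2)*(b^3 + 2*b^2 + b) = b*(b - 4)*(b + 2)*(b^2 + 2*b + 1) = b*(b - 4)*(b + 1)*(b + 2)*(b + 1)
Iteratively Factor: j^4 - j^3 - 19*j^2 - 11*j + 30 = (j + 2)*(j^3 - 3*j^2 - 13*j + 15) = (j + 2)*(j + 3)*(j^2 - 6*j + 5) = (j - 5)*(j + 2)*(j + 3)*(j - 1)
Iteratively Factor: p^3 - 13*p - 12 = (p + 1)*(p^2 - p - 12) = (p + 1)*(p + 3)*(p - 4)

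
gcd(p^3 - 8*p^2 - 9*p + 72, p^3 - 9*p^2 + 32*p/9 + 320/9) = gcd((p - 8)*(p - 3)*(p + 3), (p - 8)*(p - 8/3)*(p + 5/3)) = p - 8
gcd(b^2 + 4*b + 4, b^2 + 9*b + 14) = b + 2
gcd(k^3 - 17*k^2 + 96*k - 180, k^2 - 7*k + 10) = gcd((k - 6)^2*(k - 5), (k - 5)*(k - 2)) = k - 5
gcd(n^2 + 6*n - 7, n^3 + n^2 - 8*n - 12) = 1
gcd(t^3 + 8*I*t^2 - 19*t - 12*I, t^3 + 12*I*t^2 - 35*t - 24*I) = t^2 + 4*I*t - 3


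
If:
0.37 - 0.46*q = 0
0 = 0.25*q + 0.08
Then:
No Solution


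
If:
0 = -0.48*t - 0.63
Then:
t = -1.31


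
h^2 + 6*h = h*(h + 6)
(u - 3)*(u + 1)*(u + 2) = u^3 - 7*u - 6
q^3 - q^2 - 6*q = q*(q - 3)*(q + 2)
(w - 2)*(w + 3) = w^2 + w - 6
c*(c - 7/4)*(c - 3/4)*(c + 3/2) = c^4 - c^3 - 39*c^2/16 + 63*c/32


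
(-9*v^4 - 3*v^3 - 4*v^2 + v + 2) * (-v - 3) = 9*v^5 + 30*v^4 + 13*v^3 + 11*v^2 - 5*v - 6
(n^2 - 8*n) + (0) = n^2 - 8*n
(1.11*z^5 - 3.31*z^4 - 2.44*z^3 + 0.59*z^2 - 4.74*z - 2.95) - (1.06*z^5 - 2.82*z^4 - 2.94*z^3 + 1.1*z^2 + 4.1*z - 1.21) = 0.05*z^5 - 0.49*z^4 + 0.5*z^3 - 0.51*z^2 - 8.84*z - 1.74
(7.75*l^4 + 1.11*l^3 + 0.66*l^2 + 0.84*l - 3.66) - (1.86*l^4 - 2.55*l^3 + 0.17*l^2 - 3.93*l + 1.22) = 5.89*l^4 + 3.66*l^3 + 0.49*l^2 + 4.77*l - 4.88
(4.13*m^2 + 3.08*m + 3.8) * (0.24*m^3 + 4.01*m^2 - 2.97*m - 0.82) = 0.9912*m^5 + 17.3005*m^4 + 0.996699999999999*m^3 + 2.7038*m^2 - 13.8116*m - 3.116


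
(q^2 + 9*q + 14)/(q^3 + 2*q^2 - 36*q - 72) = (q + 7)/(q^2 - 36)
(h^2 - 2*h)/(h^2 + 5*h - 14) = h/(h + 7)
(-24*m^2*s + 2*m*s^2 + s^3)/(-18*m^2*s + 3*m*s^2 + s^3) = (-4*m + s)/(-3*m + s)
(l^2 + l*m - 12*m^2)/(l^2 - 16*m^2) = (l - 3*m)/(l - 4*m)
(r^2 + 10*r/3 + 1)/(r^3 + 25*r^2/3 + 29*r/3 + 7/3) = (r + 3)/(r^2 + 8*r + 7)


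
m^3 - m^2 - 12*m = m*(m - 4)*(m + 3)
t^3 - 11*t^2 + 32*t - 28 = (t - 7)*(t - 2)^2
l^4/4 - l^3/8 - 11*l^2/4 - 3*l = l*(l/4 + 1/2)*(l - 4)*(l + 3/2)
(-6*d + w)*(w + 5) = -6*d*w - 30*d + w^2 + 5*w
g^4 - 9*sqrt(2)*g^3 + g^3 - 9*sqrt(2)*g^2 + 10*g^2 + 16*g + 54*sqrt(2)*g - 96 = (g - 2)*(g + 3)*(g - 8*sqrt(2))*(g - sqrt(2))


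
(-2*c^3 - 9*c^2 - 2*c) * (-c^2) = 2*c^5 + 9*c^4 + 2*c^3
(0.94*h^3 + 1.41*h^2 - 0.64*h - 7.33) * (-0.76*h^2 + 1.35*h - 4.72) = -0.7144*h^5 + 0.1974*h^4 - 2.0469*h^3 - 1.9484*h^2 - 6.8747*h + 34.5976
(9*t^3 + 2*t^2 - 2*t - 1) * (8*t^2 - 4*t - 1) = 72*t^5 - 20*t^4 - 33*t^3 - 2*t^2 + 6*t + 1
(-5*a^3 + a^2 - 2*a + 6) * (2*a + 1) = -10*a^4 - 3*a^3 - 3*a^2 + 10*a + 6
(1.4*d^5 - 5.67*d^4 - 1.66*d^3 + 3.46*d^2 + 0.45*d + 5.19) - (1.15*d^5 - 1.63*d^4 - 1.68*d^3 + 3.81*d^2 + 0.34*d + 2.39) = 0.25*d^5 - 4.04*d^4 + 0.02*d^3 - 0.35*d^2 + 0.11*d + 2.8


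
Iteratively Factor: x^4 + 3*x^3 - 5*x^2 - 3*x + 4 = (x + 1)*(x^3 + 2*x^2 - 7*x + 4) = (x - 1)*(x + 1)*(x^2 + 3*x - 4) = (x - 1)^2*(x + 1)*(x + 4)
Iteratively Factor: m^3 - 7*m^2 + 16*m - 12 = (m - 3)*(m^2 - 4*m + 4) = (m - 3)*(m - 2)*(m - 2)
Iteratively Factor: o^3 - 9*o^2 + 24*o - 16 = (o - 4)*(o^2 - 5*o + 4) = (o - 4)*(o - 1)*(o - 4)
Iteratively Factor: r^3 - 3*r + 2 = (r - 1)*(r^2 + r - 2) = (r - 1)*(r + 2)*(r - 1)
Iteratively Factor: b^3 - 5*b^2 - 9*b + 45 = (b - 5)*(b^2 - 9) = (b - 5)*(b - 3)*(b + 3)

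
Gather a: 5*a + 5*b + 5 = 5*a + 5*b + 5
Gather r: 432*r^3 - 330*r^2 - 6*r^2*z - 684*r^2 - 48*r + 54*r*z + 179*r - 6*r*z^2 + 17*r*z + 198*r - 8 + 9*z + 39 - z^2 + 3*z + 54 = 432*r^3 + r^2*(-6*z - 1014) + r*(-6*z^2 + 71*z + 329) - z^2 + 12*z + 85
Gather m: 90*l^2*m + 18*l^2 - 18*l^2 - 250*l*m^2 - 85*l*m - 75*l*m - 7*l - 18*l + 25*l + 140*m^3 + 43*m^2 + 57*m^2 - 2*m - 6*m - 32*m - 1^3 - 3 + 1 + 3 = 140*m^3 + m^2*(100 - 250*l) + m*(90*l^2 - 160*l - 40)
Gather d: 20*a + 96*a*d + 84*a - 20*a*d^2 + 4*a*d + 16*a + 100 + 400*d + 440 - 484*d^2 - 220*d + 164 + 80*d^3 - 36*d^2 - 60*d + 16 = 120*a + 80*d^3 + d^2*(-20*a - 520) + d*(100*a + 120) + 720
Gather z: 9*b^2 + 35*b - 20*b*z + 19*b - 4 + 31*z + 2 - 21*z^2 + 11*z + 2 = 9*b^2 + 54*b - 21*z^2 + z*(42 - 20*b)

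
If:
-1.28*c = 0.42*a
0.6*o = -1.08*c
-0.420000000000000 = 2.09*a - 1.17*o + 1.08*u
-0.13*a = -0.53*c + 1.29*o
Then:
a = 0.00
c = 0.00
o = 0.00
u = -0.39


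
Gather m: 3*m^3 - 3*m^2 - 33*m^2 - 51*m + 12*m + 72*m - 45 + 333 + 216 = 3*m^3 - 36*m^2 + 33*m + 504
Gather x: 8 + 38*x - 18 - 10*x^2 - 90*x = -10*x^2 - 52*x - 10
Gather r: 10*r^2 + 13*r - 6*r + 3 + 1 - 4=10*r^2 + 7*r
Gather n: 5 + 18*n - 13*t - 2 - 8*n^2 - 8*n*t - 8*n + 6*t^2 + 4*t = -8*n^2 + n*(10 - 8*t) + 6*t^2 - 9*t + 3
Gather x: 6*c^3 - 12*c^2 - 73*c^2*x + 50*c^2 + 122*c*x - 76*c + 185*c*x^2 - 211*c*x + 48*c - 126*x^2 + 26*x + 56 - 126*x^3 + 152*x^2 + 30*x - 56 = 6*c^3 + 38*c^2 - 28*c - 126*x^3 + x^2*(185*c + 26) + x*(-73*c^2 - 89*c + 56)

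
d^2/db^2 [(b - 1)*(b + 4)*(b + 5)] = 6*b + 16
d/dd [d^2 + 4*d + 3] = 2*d + 4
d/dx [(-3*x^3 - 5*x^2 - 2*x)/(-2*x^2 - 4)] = (3*x^4 + 16*x^2 + 20*x + 4)/(2*(x^4 + 4*x^2 + 4))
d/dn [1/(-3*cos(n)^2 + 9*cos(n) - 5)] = 3*(3 - 2*cos(n))*sin(n)/(3*cos(n)^2 - 9*cos(n) + 5)^2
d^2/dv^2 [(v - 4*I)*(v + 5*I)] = 2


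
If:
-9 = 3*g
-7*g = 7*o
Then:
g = -3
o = 3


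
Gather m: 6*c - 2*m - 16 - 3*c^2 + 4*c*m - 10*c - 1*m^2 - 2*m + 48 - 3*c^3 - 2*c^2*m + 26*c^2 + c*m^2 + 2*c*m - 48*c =-3*c^3 + 23*c^2 - 52*c + m^2*(c - 1) + m*(-2*c^2 + 6*c - 4) + 32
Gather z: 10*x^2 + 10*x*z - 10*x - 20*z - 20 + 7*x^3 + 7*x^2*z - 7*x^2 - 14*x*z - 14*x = 7*x^3 + 3*x^2 - 24*x + z*(7*x^2 - 4*x - 20) - 20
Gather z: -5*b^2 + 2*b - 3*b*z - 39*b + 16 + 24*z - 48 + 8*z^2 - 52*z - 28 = -5*b^2 - 37*b + 8*z^2 + z*(-3*b - 28) - 60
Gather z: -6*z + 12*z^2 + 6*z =12*z^2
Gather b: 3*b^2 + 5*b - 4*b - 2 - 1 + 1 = 3*b^2 + b - 2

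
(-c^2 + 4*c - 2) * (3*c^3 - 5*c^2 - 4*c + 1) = -3*c^5 + 17*c^4 - 22*c^3 - 7*c^2 + 12*c - 2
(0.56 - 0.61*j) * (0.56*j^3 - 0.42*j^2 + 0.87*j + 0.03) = -0.3416*j^4 + 0.5698*j^3 - 0.7659*j^2 + 0.4689*j + 0.0168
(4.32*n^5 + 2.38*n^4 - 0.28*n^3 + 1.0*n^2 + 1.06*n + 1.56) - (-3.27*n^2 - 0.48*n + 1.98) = 4.32*n^5 + 2.38*n^4 - 0.28*n^3 + 4.27*n^2 + 1.54*n - 0.42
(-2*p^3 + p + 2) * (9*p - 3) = -18*p^4 + 6*p^3 + 9*p^2 + 15*p - 6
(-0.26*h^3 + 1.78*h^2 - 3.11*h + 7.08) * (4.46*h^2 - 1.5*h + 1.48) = -1.1596*h^5 + 8.3288*h^4 - 16.9254*h^3 + 38.8762*h^2 - 15.2228*h + 10.4784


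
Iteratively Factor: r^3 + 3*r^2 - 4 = (r + 2)*(r^2 + r - 2) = (r - 1)*(r + 2)*(r + 2)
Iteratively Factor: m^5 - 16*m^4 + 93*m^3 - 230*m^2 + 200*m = (m - 4)*(m^4 - 12*m^3 + 45*m^2 - 50*m) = (m - 5)*(m - 4)*(m^3 - 7*m^2 + 10*m) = m*(m - 5)*(m - 4)*(m^2 - 7*m + 10) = m*(m - 5)^2*(m - 4)*(m - 2)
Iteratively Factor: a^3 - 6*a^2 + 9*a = (a - 3)*(a^2 - 3*a) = a*(a - 3)*(a - 3)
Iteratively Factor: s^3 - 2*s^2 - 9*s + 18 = (s + 3)*(s^2 - 5*s + 6) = (s - 2)*(s + 3)*(s - 3)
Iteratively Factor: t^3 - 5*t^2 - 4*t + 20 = (t - 2)*(t^2 - 3*t - 10) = (t - 2)*(t + 2)*(t - 5)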